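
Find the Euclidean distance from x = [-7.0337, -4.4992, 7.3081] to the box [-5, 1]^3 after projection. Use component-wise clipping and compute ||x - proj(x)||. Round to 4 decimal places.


Project each component onto [-5, 1].
clip(-7.0337) = -5.0, clip(-4.4992) = -4.4992, clip(7.3081) = 1.0
Projection = [-5.0, -4.4992, 1.0]
Squared diffs: [4.1359, 0.0, 39.7921]
Distance = sqrt(43.928) = 6.6278


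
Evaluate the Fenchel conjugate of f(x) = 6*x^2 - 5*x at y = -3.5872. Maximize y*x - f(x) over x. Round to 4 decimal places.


f*(y) = sup_x {y*x - a*x^2 - b*x} = sup_x {(y-b)*x - a*x^2}
FOC: (y - b) - 2a*x = 0 => x* = (y - b)/(2a)
x* = (-3.5872 + 5)/(2*6) = 0.1177
f*(-3.5872) = (y-b)^2/(4a) = (-3.5872 + 5)^2/(4*6)
= 1.996/24 = 0.0832


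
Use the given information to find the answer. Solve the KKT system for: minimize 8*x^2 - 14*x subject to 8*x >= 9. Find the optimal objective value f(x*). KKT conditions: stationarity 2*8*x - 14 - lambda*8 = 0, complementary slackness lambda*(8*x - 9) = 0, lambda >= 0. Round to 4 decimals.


Step 1: Try lambda = 0 (constraint inactive).
x_unc = 14/(2*8) = 0.875
Check: 8*0.875 = 7.0 < 9 -- violated!
Step 2: Constraint must be active: 8*x = 9
x* = 9/8 = 1.125
lambda = (2*8*1.125 - 14)/8 = 0.5
Step 3: Compute optimal value.
f(x*) = 8*1.125^2 - 14*1.125 = -5.625


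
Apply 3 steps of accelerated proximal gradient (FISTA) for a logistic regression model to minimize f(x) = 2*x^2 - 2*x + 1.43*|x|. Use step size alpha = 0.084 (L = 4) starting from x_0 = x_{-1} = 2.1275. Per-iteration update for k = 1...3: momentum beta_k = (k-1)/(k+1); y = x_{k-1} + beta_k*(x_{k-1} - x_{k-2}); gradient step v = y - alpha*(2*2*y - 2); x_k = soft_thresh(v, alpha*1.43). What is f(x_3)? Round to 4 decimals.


FISTA on f(x) = 2*x^2 - 2*x + 1.43*|x|
L = 4, alpha = 0.084
Iteration 1: beta = 0.0, y = 2.1275 + 0.0*(2.1275 - 2.1275) = 2.1275
  grad(y) = 6.51, v = y - alpha*grad = 1.5807
  prox(v) = soft_thresh(1.5807, 0.1201) = 1.4605
Iteration 2: beta = 0.3333, y = 1.4605 + 0.3333*(1.4605 - 2.1275) = 1.2382
  grad(y) = 2.9529, v = y - alpha*grad = 0.9902
  prox(v) = soft_thresh(0.9902, 0.1201) = 0.8701
Iteration 3: beta = 0.5, y = 0.8701 + 0.5*(0.8701 - 1.4605) = 0.5748
  grad(y) = 0.2993, v = y - alpha*grad = 0.5497
  prox(v) = soft_thresh(0.5497, 0.1201) = 0.4296
f(x_3) = 2*0.4296^2 - 2*0.4296 + 1.43*|0.4296| = 0.1242


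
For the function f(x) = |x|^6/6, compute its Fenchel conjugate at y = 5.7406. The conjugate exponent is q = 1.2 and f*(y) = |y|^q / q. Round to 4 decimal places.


The conjugate exponent q satisfies 1/p + 1/q = 1.
p = 6, so q = 6/(6 - 1) = 1.2
|y|^q = 5.7406^1.2 = 8.1423
f*(5.7406) = 8.1423 / 1.2 = 6.7853


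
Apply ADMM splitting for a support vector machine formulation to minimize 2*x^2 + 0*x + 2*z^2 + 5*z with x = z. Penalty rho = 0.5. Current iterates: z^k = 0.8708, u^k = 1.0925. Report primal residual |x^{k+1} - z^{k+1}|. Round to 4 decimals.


ADMM iteration with rho = 0.5, z^k = 0.8708, u^k = 1.0925
Step 1: x-update.
Minimize 2*x^2 + 0*x + (0.5/2)*(x - 0.8708 + 1.0925)^2
FOC: (2*2 + 0.5)*x = 0 + 0.5*(0.8708 - 1.0925)
x^{k+1} = -0.0246
Step 2: z-update.
Minimize 2*z^2 + 5*z + (0.5/2)*(-0.0246 - z + 1.0925)^2
FOC: (2*2 + 0.5)*z = -5 + 0.5*(-0.0246 + 1.0925)
z^{k+1} = -0.9925
Step 3: u-update.
u^{k+1} = 1.0925 - 0.0246 + 0.9925 = 2.0603
Step 4: Primal residual = |-0.0246 + 0.9925| = 0.9678


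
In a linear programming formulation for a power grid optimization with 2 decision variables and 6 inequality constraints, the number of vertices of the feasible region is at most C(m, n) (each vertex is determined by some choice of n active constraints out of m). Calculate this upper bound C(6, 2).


Each vertex corresponds to some choice of n active constraints out of m, so the number of vertices is at most C(m, n) = m! / (n!(m-n)!).
m = 6, n = 2
Numerator: 6 * 5
Denominator: 2! = 2
C(6, 2) = 15


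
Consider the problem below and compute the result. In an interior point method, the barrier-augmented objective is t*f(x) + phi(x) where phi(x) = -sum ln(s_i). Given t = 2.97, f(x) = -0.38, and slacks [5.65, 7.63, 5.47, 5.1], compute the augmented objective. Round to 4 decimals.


Step 1: Compute log-barrier.
ln values: [1.7317, 2.0321, 1.6993, 1.6292]
phi = -(1.7317 + 2.0321 + 1.6993 + 1.6292) = -7.0923
Step 2: Compute augmented objective.
t*f(x) = 2.97*-0.38 = -1.1286
Total = -1.1286 - 7.0923 = -8.2209


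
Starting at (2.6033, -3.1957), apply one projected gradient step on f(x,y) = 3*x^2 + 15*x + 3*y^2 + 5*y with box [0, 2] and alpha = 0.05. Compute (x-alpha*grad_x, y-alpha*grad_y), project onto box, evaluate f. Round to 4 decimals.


Step 1: Compute gradient at (2.6033, -3.1957).
grad_x = 2*3*2.6033 + 15 = 30.6198
grad_y = 2*3*-3.1957 + 5 = -14.1742
Step 2: Gradient step.
x_raw = 2.6033 - 0.05*30.6198 = 1.0723
y_raw = -3.1957 - 0.05*-14.1742 = -2.487
Step 3: Project onto [0, 2].
x_proj = clip(1.0723) = 1.0723
y_proj = clip(-2.487) = 0.0
Step 4: Evaluate f.
f(1.0723, 0.0) = 19.5342


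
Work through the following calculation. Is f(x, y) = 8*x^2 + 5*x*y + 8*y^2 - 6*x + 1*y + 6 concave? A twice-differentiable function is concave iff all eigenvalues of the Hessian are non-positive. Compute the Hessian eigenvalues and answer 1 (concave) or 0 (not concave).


The Hessian of f(x,y) = 8*x^2 + 5*x*y + 8*y^2 - 6*x + 1*y + 6 is:
H = [[16, 5], [5, 16]]
Trace = 16 + 16 = 32
Determinant = 16*16 - (5)^2 = 231
Discriminant = (32)^2 - 4*231 = 100.0
Eigenvalues: lambda_1 = 11.0, lambda_2 = 21.0
The function is not concave.

0


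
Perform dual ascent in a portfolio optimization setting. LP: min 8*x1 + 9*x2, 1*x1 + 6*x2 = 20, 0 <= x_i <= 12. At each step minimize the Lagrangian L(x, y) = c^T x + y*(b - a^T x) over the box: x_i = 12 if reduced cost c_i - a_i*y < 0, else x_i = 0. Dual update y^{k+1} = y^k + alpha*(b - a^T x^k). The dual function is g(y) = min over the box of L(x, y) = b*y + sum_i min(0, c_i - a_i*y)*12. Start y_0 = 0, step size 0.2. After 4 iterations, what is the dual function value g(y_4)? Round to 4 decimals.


Dual ascent for LP: min 8*x1 + 9*x2, 1*x1 + 6*x2 = 20, 0 <= x_i <= 12
Step 1: y^k = 0.0, reduced costs: (8.0, 9.0)
  x^k = (0.0, 0.0), subgradient = b - a^T x = 20.0
  y^{k+1} = 0.0 + 0.2*20.0 = 4.0
Step 2: y^k = 4.0, reduced costs: (4.0, -15.0)
  x^k = (0.0, 12.0), subgradient = b - a^T x = -52.0
  y^{k+1} = 4.0 + 0.2*-52.0 = -6.4
Step 3: y^k = -6.4, reduced costs: (14.4, 47.4)
  x^k = (0.0, 0.0), subgradient = b - a^T x = 20.0
  y^{k+1} = -6.4 + 0.2*20.0 = -2.4
Step 4: y^k = -2.4, reduced costs: (10.4, 23.4)
  x^k = (0.0, 0.0), subgradient = b - a^T x = 20.0
  y^{k+1} = -2.4 + 0.2*20.0 = 1.6
Dual objective at y_4 = 1.6: reduced costs (6.4, -0.6), box minimizer x = (0.0, 12.0)
g(y_4) = b*y + (c1 - a1*y)*x1 + (c2 - a2*y)*x2 = 20*1.6 + 6.4*0.0 + (-0.6)*12.0 = 32.0 + 0.0 - 7.2 = 24.8


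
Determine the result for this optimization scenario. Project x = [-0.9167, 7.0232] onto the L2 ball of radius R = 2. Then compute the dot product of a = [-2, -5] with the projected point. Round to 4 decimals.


Step 1: Compute ||x|| (intermediates to 6 decimals).
||x|| = sqrt((-0.9167)^2 + 7.0232^2) = 7.082773
Step 2: Project.
Since ||x|| > R, scale = R/||x|| = 2/7.082773 = 0.282375, proj(x) = scale * x
proj(x) = [-0.258853, 1.983176]
Step 3: Dot product.
a^T * proj(x) = -2*(-0.258853) - 5*1.983176 = -9.3982


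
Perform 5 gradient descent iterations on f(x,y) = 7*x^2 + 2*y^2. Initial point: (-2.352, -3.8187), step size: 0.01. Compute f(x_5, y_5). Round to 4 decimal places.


Gradient descent on f(x,y) = 7*x^2 + 2*y^2.
Starting point: (-2.352, -3.8187), alpha = 0.01
Step 1: grad_x = 2*7*-2.352 = -32.928, grad_y = 2*2*-3.8187 = -15.2748
  x_1 = -2.352 - 0.01*-32.928 = -2.0227
  y_1 = -3.8187 - 0.01*-15.2748 = -3.666
Step 2: grad_x = 2*7*-2.0227 = -28.3181, grad_y = 2*2*-3.666 = -14.6638
  x_2 = -2.0227 - 0.01*-28.3181 = -1.7395
  y_2 = -3.666 - 0.01*-14.6638 = -3.5193
Step 3: grad_x = 2*7*-1.7395 = -24.3535, grad_y = 2*2*-3.5193 = -14.0773
  x_3 = -1.7395 - 0.01*-24.3535 = -1.496
  y_3 = -3.5193 - 0.01*-14.0773 = -3.3785
Step 4: grad_x = 2*7*-1.496 = -20.9441, grad_y = 2*2*-3.3785 = -13.5142
  x_4 = -1.496 - 0.01*-20.9441 = -1.2866
  y_4 = -3.3785 - 0.01*-13.5142 = -3.2434
Step 5: grad_x = 2*7*-1.2866 = -18.0119, grad_y = 2*2*-3.2434 = -12.9736
  x_5 = -1.2866 - 0.01*-18.0119 = -1.1064
  y_5 = -3.2434 - 0.01*-12.9736 = -3.1137
f(-1.1064, -3.1137) = 7*(-1.1064)^2 + 2*(-3.1137)^2 = 27.9593


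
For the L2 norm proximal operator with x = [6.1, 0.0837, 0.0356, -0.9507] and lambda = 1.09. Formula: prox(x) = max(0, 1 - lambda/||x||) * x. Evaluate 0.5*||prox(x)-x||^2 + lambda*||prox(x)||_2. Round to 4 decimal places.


Step 1: Compute ||x||.
||x|| = 6.1743
Step 2: Compute scaling factor.
scale = max(0, 1 - 1.09/6.1743) = 0.8235
Step 3: prox(x) = [5.0231, 0.0689, 0.0293, -0.7829]
||prox(x)|| = 5.0843
Step 4: Proximal objective.
0.5*||prox-x||^2 = 0.5941
lambda*||prox|| = 5.5419
Total = 6.1359


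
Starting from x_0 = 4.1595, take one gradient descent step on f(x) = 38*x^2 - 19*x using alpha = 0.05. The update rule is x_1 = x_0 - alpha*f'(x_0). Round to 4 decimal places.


We compute the gradient at x_0 and apply the update.
f'(x) = 76*x - 19
f'(4.1595) = 76*4.1595 - 19 = 297.122
x_1 = 4.1595 - 0.05*297.122 = -10.6966


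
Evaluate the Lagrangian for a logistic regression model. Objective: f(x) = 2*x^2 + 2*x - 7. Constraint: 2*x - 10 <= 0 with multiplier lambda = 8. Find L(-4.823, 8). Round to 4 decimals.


Step 1: Evaluate f(x).
f(-4.823) = 2*(-4.823)^2 + 2*(-4.823) - 7 = 29.8767
Step 2: Evaluate g(x).
g(-4.823) = 2*-4.823 - 10 = -19.646
Step 3: Compute Lagrangian.
L = 29.8767 + 8*-19.646 = -127.2913


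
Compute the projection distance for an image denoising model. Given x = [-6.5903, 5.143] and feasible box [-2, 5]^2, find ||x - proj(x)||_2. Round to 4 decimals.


Project each component onto [-2, 5].
clip(-6.5903) = -2.0, clip(5.143) = 5.0
Projection = [-2.0, 5.0]
Squared diffs: [21.0709, 0.0204]
Distance = sqrt(21.0913) = 4.5925


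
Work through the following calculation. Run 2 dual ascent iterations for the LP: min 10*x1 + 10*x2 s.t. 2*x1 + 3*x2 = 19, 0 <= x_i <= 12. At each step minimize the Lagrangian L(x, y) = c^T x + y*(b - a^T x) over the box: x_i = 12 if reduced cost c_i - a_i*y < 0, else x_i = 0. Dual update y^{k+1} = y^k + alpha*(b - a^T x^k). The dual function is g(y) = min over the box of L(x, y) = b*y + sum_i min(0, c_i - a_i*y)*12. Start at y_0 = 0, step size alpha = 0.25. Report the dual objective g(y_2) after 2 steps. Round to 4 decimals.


Dual ascent for LP: min 10*x1 + 10*x2, 2*x1 + 3*x2 = 19, 0 <= x_i <= 12
Step 1: y^k = 0.0, reduced costs: (10.0, 10.0)
  x^k = (0.0, 0.0), subgradient = b - a^T x = 19.0
  y^{k+1} = 0.0 + 0.25*19.0 = 4.75
Step 2: y^k = 4.75, reduced costs: (0.5, -4.25)
  x^k = (0.0, 12.0), subgradient = b - a^T x = -17.0
  y^{k+1} = 4.75 + 0.25*-17.0 = 0.5
Dual objective at y_2 = 0.5: reduced costs (9.0, 8.5), box minimizer x = (0.0, 0.0)
g(y_2) = b*y + (c1 - a1*y)*x1 + (c2 - a2*y)*x2 = 19*0.5 + 9.0*0.0 + 8.5*0.0 = 9.5 + 0.0 + 0.0 = 9.5


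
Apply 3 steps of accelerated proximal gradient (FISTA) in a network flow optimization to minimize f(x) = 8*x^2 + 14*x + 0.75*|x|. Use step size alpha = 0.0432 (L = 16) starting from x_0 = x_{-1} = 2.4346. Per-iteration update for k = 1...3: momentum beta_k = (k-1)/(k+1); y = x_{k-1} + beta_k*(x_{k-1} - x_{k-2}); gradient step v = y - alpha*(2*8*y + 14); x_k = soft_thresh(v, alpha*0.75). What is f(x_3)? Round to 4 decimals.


FISTA on f(x) = 8*x^2 + 14*x + 0.75*|x|
L = 16, alpha = 0.0432
Iteration 1: beta = 0.0, y = 2.4346 + 0.0*(2.4346 - 2.4346) = 2.4346
  grad(y) = 52.9536, v = y - alpha*grad = 0.147
  prox(v) = soft_thresh(0.147, 0.0324) = 0.1146
Iteration 2: beta = 0.3333, y = 0.1146 + 0.3333*(0.1146 - 2.4346) = -0.6587
  grad(y) = 3.4604, v = y - alpha*grad = -0.8082
  prox(v) = soft_thresh(-0.8082, 0.0324) = -0.7758
Iteration 3: beta = 0.5, y = -0.7758 + 0.5*(-0.7758 - 0.1146) = -1.221
  grad(y) = -5.5364, v = y - alpha*grad = -0.9819
  prox(v) = soft_thresh(-0.9819, 0.0324) = -0.9495
f(x_3) = 8*(-0.9495)^2 + 14*(-0.9495) + 0.75*|-0.9495| = -5.3686


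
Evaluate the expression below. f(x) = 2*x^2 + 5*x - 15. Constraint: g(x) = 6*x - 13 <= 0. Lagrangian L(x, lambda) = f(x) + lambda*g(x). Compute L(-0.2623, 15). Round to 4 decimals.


Step 1: Evaluate f(x).
f(-0.2623) = 2*(-0.2623)^2 + 5*(-0.2623) - 15 = -16.1739
Step 2: Evaluate g(x).
g(-0.2623) = 6*-0.2623 - 13 = -14.5738
Step 3: Compute Lagrangian.
L = -16.1739 + 15*-14.5738 = -234.7809


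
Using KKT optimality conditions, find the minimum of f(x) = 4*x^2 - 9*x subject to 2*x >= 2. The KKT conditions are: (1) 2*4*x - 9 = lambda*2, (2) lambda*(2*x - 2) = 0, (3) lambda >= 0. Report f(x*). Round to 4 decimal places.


Step 1: Try lambda = 0 (constraint inactive).
Stationarity: 2*4*x - 9 = 0
x* = 9/(2*4) = 1.125
Check constraint: 2*1.125 = 2.25 >= 2 -- satisfied.
Step 2: Compute optimal value.
f(x*) = 4*1.125^2 - 9*1.125 = -5.0625


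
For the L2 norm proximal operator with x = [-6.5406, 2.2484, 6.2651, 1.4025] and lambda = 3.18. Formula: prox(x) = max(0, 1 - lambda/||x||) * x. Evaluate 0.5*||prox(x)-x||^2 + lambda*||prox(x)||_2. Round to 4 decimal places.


Step 1: Compute ||x||.
||x|| = 9.4368
Step 2: Compute scaling factor.
scale = max(0, 1 - 3.18/9.4368) = 0.663
Step 3: prox(x) = [-4.3366, 1.4907, 4.1539, 0.9299]
||prox(x)|| = 6.2568
Step 4: Proximal objective.
0.5*||prox-x||^2 = 5.0562
lambda*||prox|| = 19.8966
Total = 24.9528


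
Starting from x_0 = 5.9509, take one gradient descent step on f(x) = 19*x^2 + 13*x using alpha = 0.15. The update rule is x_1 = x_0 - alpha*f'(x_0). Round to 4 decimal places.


We compute the gradient at x_0 and apply the update.
f'(x) = 38*x + 13
f'(5.9509) = 38*5.9509 + 13 = 239.1342
x_1 = 5.9509 - 0.15*239.1342 = -29.9192


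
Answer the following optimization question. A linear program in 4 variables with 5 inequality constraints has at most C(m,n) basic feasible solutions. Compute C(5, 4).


Each vertex corresponds to some choice of n active constraints out of m, so the number of vertices is at most C(m, n) = m! / (n!(m-n)!).
m = 5, n = 4
Numerator: 5 * 4 * 3 * 2
Denominator: 4! = 24
C(5, 4) = 5


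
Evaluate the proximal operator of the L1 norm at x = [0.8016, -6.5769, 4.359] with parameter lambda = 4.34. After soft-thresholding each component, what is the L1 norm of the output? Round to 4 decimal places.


Soft-thresholding with lambda = 4.34:
prox(0.8016) = sign(0.8016)*max(|0.8016| - 4.34, 0) = 0.0
prox(-6.5769) = sign(-6.5769)*max(|-6.5769| - 4.34, 0) = -2.2369
prox(4.359) = sign(4.359)*max(|4.359| - 4.34, 0) = 0.019
prox(x) = [0.0, -2.2369, 0.019]
||prox(x)||_1 = 0.0 + 2.2369 + 0.019 = 2.2559


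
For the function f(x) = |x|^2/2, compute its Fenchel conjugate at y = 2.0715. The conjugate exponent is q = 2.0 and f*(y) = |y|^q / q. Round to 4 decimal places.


The conjugate exponent q satisfies 1/p + 1/q = 1.
p = 2, so q = 2/(2 - 1) = 2.0
|y|^q = 2.0715^2.0 = 4.2911
f*(2.0715) = 4.2911 / 2.0 = 2.1456


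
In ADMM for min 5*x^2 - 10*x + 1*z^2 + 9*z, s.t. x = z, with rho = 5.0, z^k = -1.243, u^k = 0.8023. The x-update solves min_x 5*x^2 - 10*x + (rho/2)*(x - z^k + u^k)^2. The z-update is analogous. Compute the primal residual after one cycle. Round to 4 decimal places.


ADMM iteration with rho = 5.0, z^k = -1.243, u^k = 0.8023
Step 1: x-update.
Minimize 5*x^2 - 10*x + (5.0/2)*(x + 1.243 + 0.8023)^2
FOC: (2*5 + 5.0)*x = 10 + 5.0*(-1.243 - 0.8023)
x^{k+1} = -0.0151
Step 2: z-update.
Minimize 1*z^2 + 9*z + (5.0/2)*(-0.0151 - z + 0.8023)^2
FOC: (2*1 + 5.0)*z = -9 + 5.0*(-0.0151 + 0.8023)
z^{k+1} = -0.7234
Step 3: u-update.
u^{k+1} = 0.8023 - 0.0151 + 0.7234 = 1.5106
Step 4: Primal residual = |-0.0151 + 0.7234| = 0.7083


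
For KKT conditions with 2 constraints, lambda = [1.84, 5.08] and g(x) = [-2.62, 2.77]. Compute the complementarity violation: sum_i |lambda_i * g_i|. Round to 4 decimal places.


KKT complementary slackness check:
lambda_1 * g_1 = 1.84 * -2.62 = -4.8208
lambda_2 * g_2 = 5.08 * 2.77 = 14.0716
Total violation = 4.8208 + 14.0716 = 18.8924


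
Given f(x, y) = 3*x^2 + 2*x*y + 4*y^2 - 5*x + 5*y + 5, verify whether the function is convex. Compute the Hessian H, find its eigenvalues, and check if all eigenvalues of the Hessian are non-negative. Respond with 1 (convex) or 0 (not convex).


The Hessian of f(x,y) = 3*x^2 + 2*x*y + 4*y^2 - 5*x + 5*y + 5 is:
H = [[6, 2], [2, 8]]
Trace = 6 + 8 = 14
Determinant = 6*8 - (2)^2 = 44
Discriminant = (14)^2 - 4*44 = 20.0
Eigenvalues: lambda_1 = 4.7639, lambda_2 = 9.2361
The function is convex.

1


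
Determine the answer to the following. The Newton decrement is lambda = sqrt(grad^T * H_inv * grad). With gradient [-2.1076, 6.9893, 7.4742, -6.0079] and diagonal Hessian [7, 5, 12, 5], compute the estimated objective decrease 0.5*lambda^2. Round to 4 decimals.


Step 1: H is diagonal, so H^(-1) * g = [-0.3011, 1.3979, 0.6229, -1.2016].
Step 2: g^T H^(-1) g = sum_i g_i^2 / H_ii
  = (-2.1076)^2/7 + (6.9893)^2/5 + (7.4742)^2/12 + (-6.0079)^2/5
  = 0.6346 + 9.7701 + 4.6553 + 7.219 = 22.2789
Step 3: Objective decrease = 0.5 * g^T H^(-1) g = 11.1395


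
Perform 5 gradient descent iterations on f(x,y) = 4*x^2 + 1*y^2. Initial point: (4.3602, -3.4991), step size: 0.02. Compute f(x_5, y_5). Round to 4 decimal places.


Gradient descent on f(x,y) = 4*x^2 + 1*y^2.
Starting point: (4.3602, -3.4991), alpha = 0.02
Step 1: grad_x = 2*4*4.3602 = 34.8816, grad_y = 2*1*-3.4991 = -6.9982
  x_1 = 4.3602 - 0.02*34.8816 = 3.6626
  y_1 = -3.4991 - 0.02*-6.9982 = -3.3591
Step 2: grad_x = 2*4*3.6626 = 29.3005, grad_y = 2*1*-3.3591 = -6.7183
  x_2 = 3.6626 - 0.02*29.3005 = 3.0766
  y_2 = -3.3591 - 0.02*-6.7183 = -3.2248
Step 3: grad_x = 2*4*3.0766 = 24.6125, grad_y = 2*1*-3.2248 = -6.4495
  x_3 = 3.0766 - 0.02*24.6125 = 2.5843
  y_3 = -3.2248 - 0.02*-6.4495 = -3.0958
Step 4: grad_x = 2*4*2.5843 = 20.6745, grad_y = 2*1*-3.0958 = -6.1916
  x_4 = 2.5843 - 0.02*20.6745 = 2.1708
  y_4 = -3.0958 - 0.02*-6.1916 = -2.9719
Step 5: grad_x = 2*4*2.1708 = 17.3665, grad_y = 2*1*-2.9719 = -5.9439
  x_5 = 2.1708 - 0.02*17.3665 = 1.8235
  y_5 = -2.9719 - 0.02*-5.9439 = -2.8531
f(1.8235, -2.8531) = 4*1.8235^2 + 1*(-2.8531)^2 = 21.4404


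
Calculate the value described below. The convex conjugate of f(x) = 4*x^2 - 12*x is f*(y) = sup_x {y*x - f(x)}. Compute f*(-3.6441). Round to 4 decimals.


f*(y) = sup_x {y*x - a*x^2 - b*x} = sup_x {(y-b)*x - a*x^2}
FOC: (y - b) - 2a*x = 0 => x* = (y - b)/(2a)
x* = (-3.6441 + 12)/(2*4) = 1.0445
f*(-3.6441) = (y-b)^2/(4a) = (-3.6441 + 12)^2/(4*4)
= 69.8211/16 = 4.3638


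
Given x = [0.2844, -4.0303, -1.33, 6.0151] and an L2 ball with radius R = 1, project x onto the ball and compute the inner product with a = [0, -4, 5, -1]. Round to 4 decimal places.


Step 1: Compute ||x|| (intermediates to 6 decimals).
||x|| = sqrt(0.2844^2 + (-4.0303)^2 + (-1.33)^2 + 6.0151^2) = 7.367125
Step 2: Project.
Since ||x|| > R, scale = R/||x|| = 1/7.367125 = 0.135738, proj(x) = scale * x
proj(x) = [0.038604, -0.547065, -0.180532, 0.816478]
Step 3: Dot product.
a^T * proj(x) = 0*0.038604 - 4*(-0.547065) + 5*(-0.180532) - 1*0.816478 = 0.4691


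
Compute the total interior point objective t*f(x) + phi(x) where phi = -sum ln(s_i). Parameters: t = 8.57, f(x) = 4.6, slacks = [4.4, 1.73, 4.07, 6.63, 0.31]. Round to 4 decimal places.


Step 1: Compute log-barrier.
ln values: [1.4816, 0.5481, 1.4036, 1.8916, -1.1712]
phi = -(1.4816 + 0.5481 + 1.4036 + 1.8916 - 1.1712) = -4.1538
Step 2: Compute augmented objective.
t*f(x) = 8.57*4.6 = 39.422
Total = 39.422 - 4.1538 = 35.2682


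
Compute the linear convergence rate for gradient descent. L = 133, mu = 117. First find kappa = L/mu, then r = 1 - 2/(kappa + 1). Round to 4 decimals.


Step 1: Compute the condition number.
kappa = L/mu = 133/117 = 1.1368
Step 2: Compute the convergence rate.
r = 1 - 2/(kappa + 1) = 1 - 2*mu/(L + mu) = (L - mu)/(L + mu) = 16/250 = 0.064


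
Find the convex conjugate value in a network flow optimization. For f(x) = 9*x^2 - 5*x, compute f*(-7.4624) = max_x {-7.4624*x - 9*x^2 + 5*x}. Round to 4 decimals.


f*(y) = sup_x {y*x - a*x^2 - b*x} = sup_x {(y-b)*x - a*x^2}
FOC: (y - b) - 2a*x = 0 => x* = (y - b)/(2a)
x* = (-7.4624 + 5)/(2*9) = -0.1368
f*(-7.4624) = (y-b)^2/(4a) = (-7.4624 + 5)^2/(4*9)
= 6.0634/36 = 0.1684


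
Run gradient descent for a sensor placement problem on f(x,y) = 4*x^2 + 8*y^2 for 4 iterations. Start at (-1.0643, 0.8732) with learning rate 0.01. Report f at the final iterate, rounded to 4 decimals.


Gradient descent on f(x,y) = 4*x^2 + 8*y^2.
Starting point: (-1.0643, 0.8732), alpha = 0.01
Step 1: grad_x = 2*4*-1.0643 = -8.5144, grad_y = 2*8*0.8732 = 13.9712
  x_1 = -1.0643 - 0.01*-8.5144 = -0.9792
  y_1 = 0.8732 - 0.01*13.9712 = 0.7335
Step 2: grad_x = 2*4*-0.9792 = -7.8332, grad_y = 2*8*0.7335 = 11.7358
  x_2 = -0.9792 - 0.01*-7.8332 = -0.9008
  y_2 = 0.7335 - 0.01*11.7358 = 0.6161
Step 3: grad_x = 2*4*-0.9008 = -7.2066, grad_y = 2*8*0.6161 = 9.8581
  x_3 = -0.9008 - 0.01*-7.2066 = -0.8288
  y_3 = 0.6161 - 0.01*9.8581 = 0.5175
Step 4: grad_x = 2*4*-0.8288 = -6.6301, grad_y = 2*8*0.5175 = 8.2808
  x_4 = -0.8288 - 0.01*-6.6301 = -0.7625
  y_4 = 0.5175 - 0.01*8.2808 = 0.4347
f(-0.7625, 0.4347) = 4*(-0.7625)^2 + 8*0.4347^2 = 3.8374


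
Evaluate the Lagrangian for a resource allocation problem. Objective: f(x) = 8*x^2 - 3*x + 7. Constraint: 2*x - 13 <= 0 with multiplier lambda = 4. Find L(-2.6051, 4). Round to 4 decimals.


Step 1: Evaluate f(x).
f(-2.6051) = 8*(-2.6051)^2 - 3*(-2.6051) + 7 = 69.1077
Step 2: Evaluate g(x).
g(-2.6051) = 2*-2.6051 - 13 = -18.2102
Step 3: Compute Lagrangian.
L = 69.1077 + 4*-18.2102 = -3.7331


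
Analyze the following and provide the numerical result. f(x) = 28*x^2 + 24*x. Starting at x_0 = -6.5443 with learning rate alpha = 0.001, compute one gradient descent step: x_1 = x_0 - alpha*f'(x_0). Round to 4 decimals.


We compute the gradient at x_0 and apply the update.
f'(x) = 56*x + 24
f'(-6.5443) = 56*-6.5443 + 24 = -342.4808
x_1 = -6.5443 - 0.001*-342.4808 = -6.2018


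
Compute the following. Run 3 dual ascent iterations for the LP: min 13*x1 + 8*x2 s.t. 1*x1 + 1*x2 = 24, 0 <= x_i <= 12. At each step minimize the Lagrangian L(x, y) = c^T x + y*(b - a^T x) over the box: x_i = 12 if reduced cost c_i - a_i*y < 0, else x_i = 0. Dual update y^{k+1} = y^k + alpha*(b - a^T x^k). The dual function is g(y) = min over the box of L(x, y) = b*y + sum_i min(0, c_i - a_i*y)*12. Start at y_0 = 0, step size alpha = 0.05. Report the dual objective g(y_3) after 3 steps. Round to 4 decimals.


Dual ascent for LP: min 13*x1 + 8*x2, 1*x1 + 1*x2 = 24, 0 <= x_i <= 12
Step 1: y^k = 0.0, reduced costs: (13.0, 8.0)
  x^k = (0.0, 0.0), subgradient = b - a^T x = 24.0
  y^{k+1} = 0.0 + 0.05*24.0 = 1.2
Step 2: y^k = 1.2, reduced costs: (11.8, 6.8)
  x^k = (0.0, 0.0), subgradient = b - a^T x = 24.0
  y^{k+1} = 1.2 + 0.05*24.0 = 2.4
Step 3: y^k = 2.4, reduced costs: (10.6, 5.6)
  x^k = (0.0, 0.0), subgradient = b - a^T x = 24.0
  y^{k+1} = 2.4 + 0.05*24.0 = 3.6
Dual objective at y_3 = 3.6: reduced costs (9.4, 4.4), box minimizer x = (0.0, 0.0)
g(y_3) = b*y + (c1 - a1*y)*x1 + (c2 - a2*y)*x2 = 24*3.6 + 9.4*0.0 + 4.4*0.0 = 86.4 + 0.0 + 0.0 = 86.4


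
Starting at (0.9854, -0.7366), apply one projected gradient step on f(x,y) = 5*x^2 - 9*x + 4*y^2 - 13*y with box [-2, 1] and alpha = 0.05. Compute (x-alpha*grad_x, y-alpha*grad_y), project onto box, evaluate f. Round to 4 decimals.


Step 1: Compute gradient at (0.9854, -0.7366).
grad_x = 2*5*0.9854 - 9 = 0.854
grad_y = 2*4*-0.7366 - 13 = -18.8928
Step 2: Gradient step.
x_raw = 0.9854 - 0.05*0.854 = 0.9427
y_raw = -0.7366 - 0.05*-18.8928 = 0.208
Step 3: Project onto [-2, 1].
x_proj = clip(0.9427) = 0.9427
y_proj = clip(0.208) = 0.208
Step 4: Evaluate f.
f(0.9427, 0.208) = -6.5723


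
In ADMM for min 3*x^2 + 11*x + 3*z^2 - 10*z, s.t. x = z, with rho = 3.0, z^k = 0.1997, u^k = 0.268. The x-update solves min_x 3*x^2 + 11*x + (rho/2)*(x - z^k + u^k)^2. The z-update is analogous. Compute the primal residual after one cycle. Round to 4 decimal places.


ADMM iteration with rho = 3.0, z^k = 0.1997, u^k = 0.268
Step 1: x-update.
Minimize 3*x^2 + 11*x + (3.0/2)*(x - 0.1997 + 0.268)^2
FOC: (2*3 + 3.0)*x = -11 + 3.0*(0.1997 - 0.268)
x^{k+1} = -1.245
Step 2: z-update.
Minimize 3*z^2 - 10*z + (3.0/2)*(-1.245 - z + 0.268)^2
FOC: (2*3 + 3.0)*z = 10 + 3.0*(-1.245 + 0.268)
z^{k+1} = 0.7854
Step 3: u-update.
u^{k+1} = 0.268 - 1.245 - 0.7854 = -1.7624
Step 4: Primal residual = |-1.245 - 0.7854| = 2.0304


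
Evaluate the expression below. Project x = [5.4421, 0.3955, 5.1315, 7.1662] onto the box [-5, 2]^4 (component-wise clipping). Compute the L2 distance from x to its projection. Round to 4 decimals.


Project each component onto [-5, 2].
clip(5.4421) = 2.0, clip(0.3955) = 0.3955, clip(5.1315) = 2.0, clip(7.1662) = 2.0
Projection = [2.0, 0.3955, 2.0, 2.0]
Squared diffs: [11.8481, 0.0, 9.8063, 26.6896]
Distance = sqrt(48.344) = 6.953


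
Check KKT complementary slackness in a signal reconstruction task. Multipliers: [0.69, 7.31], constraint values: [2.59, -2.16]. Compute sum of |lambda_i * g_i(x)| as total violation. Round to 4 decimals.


KKT complementary slackness check:
lambda_1 * g_1 = 0.69 * 2.59 = 1.7871
lambda_2 * g_2 = 7.31 * -2.16 = -15.7896
Total violation = 1.7871 + 15.7896 = 17.5767


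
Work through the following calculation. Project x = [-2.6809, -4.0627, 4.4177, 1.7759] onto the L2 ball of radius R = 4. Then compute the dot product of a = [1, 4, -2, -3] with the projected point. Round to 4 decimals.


Step 1: Compute ||x|| (intermediates to 6 decimals).
||x|| = sqrt((-2.6809)^2 + (-4.0627)^2 + 4.4177^2 + 1.7759^2) = 6.809012
Step 2: Project.
Since ||x|| > R, scale = R/||x|| = 4/6.809012 = 0.587457, proj(x) = scale * x
proj(x) = [-1.574913, -2.386662, 2.595209, 1.043265]
Step 3: Dot product.
a^T * proj(x) = 1*(-1.574913) + 4*(-2.386662) - 2*2.595209 - 3*1.043265 = -19.4418


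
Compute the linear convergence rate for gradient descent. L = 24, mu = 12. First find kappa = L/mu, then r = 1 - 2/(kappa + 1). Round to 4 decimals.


Step 1: Compute the condition number.
kappa = L/mu = 24/12 = 2.0
Step 2: Compute the convergence rate.
r = 1 - 2/(kappa + 1) = 1 - 2*mu/(L + mu) = (L - mu)/(L + mu) = 12/36 = 0.3333


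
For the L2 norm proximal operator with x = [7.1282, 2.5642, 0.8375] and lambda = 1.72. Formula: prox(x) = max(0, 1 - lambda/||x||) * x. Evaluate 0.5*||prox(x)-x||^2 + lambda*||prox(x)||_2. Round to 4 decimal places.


Step 1: Compute ||x||.
||x|| = 7.6215
Step 2: Compute scaling factor.
scale = max(0, 1 - 1.72/7.6215) = 0.7743
Step 3: prox(x) = [5.5195, 1.9855, 0.6485]
||prox(x)|| = 5.9015
Step 4: Proximal objective.
0.5*||prox-x||^2 = 1.4792
lambda*||prox|| = 10.1506
Total = 11.6298


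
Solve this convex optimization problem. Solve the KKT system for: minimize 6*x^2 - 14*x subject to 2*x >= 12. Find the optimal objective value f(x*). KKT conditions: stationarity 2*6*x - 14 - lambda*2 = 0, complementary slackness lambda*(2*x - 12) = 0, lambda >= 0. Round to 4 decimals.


Step 1: Try lambda = 0 (constraint inactive).
x_unc = 14/(2*6) = 1.1667
Check: 2*1.1667 = 2.3334 < 12 -- violated!
Step 2: Constraint must be active: 2*x = 12
x* = 12/2 = 6.0
lambda = (2*6*6.0 - 14)/2 = 29.0
Step 3: Compute optimal value.
f(x*) = 6*6.0^2 - 14*6.0 = 132.0


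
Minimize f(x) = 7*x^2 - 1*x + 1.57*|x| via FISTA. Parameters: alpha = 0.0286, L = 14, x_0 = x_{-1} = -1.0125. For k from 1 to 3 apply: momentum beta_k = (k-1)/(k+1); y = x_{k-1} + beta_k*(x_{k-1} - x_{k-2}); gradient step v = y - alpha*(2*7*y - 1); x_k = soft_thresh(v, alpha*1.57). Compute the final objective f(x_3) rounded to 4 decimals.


FISTA on f(x) = 7*x^2 - 1*x + 1.57*|x|
L = 14, alpha = 0.0286
Iteration 1: beta = 0.0, y = -1.0125 + 0.0*(-1.0125 + 1.0125) = -1.0125
  grad(y) = -15.175, v = y - alpha*grad = -0.5785
  prox(v) = soft_thresh(-0.5785, 0.0449) = -0.5336
Iteration 2: beta = 0.3333, y = -0.5336 + 0.3333*(-0.5336 + 1.0125) = -0.374
  grad(y) = -6.2354, v = y - alpha*grad = -0.1956
  prox(v) = soft_thresh(-0.1956, 0.0449) = -0.1507
Iteration 3: beta = 0.5, y = -0.1507 + 0.5*(-0.1507 + 0.5336) = 0.0407
  grad(y) = -0.43, v = y - alpha*grad = 0.053
  prox(v) = soft_thresh(0.053, 0.0449) = 0.0081
f(x_3) = 7*0.0081^2 - 1*0.0081 + 1.57*|0.0081| = 0.0051


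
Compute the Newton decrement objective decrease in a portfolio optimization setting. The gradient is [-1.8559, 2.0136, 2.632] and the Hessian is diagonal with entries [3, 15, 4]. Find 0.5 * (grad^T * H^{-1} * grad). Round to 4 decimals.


Step 1: H is diagonal, so H^(-1) * g = [-0.6186, 0.1342, 0.658].
Step 2: g^T H^(-1) g = sum_i g_i^2 / H_ii
  = (-1.8559)^2/3 + (2.0136)^2/15 + (2.632)^2/4
  = 1.1481 + 0.2703 + 1.7319 = 3.1503
Step 3: Objective decrease = 0.5 * g^T H^(-1) g = 1.5751


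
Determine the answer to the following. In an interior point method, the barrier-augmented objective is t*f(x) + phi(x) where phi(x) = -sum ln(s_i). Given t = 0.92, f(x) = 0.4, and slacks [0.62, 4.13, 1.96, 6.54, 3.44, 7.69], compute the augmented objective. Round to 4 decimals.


Step 1: Compute log-barrier.
ln values: [-0.478, 1.4183, 0.6729, 1.8779, 1.2355, 2.0399]
phi = -(-0.478 + 1.4183 + 0.6729 + 1.8779 + 1.2355 + 2.0399) = -6.7665
Step 2: Compute augmented objective.
t*f(x) = 0.92*0.4 = 0.368
Total = 0.368 - 6.7665 = -6.3985


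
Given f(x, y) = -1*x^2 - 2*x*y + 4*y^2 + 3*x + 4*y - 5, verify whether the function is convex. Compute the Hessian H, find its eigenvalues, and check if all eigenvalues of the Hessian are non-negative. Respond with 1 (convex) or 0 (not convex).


The Hessian of f(x,y) = -1*x^2 - 2*x*y + 4*y^2 + 3*x + 4*y - 5 is:
H = [[-2, -2], [-2, 8]]
Trace = -2 + 8 = 6
Determinant = -2*8 - (-2)^2 = -20
Discriminant = (6)^2 - 4*-20 = 116.0
Eigenvalues: lambda_1 = -2.3852, lambda_2 = 8.3852
The function is not convex.

0


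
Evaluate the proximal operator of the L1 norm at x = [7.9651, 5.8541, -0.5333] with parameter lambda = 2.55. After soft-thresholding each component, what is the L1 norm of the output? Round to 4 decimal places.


Soft-thresholding with lambda = 2.55:
prox(7.9651) = sign(7.9651)*max(|7.9651| - 2.55, 0) = 5.4151
prox(5.8541) = sign(5.8541)*max(|5.8541| - 2.55, 0) = 3.3041
prox(-0.5333) = sign(-0.5333)*max(|-0.5333| - 2.55, 0) = 0.0
prox(x) = [5.4151, 3.3041, 0.0]
||prox(x)||_1 = 5.4151 + 3.3041 + 0.0 = 8.7192


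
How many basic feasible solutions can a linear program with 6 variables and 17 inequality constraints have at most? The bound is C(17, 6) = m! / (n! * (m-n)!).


Each vertex corresponds to some choice of n active constraints out of m, so the number of vertices is at most C(m, n) = m! / (n!(m-n)!).
m = 17, n = 6
Numerator: 17 * 16 * 15 * 14 * 13 * 12
Denominator: 6! = 720
C(17, 6) = 12376


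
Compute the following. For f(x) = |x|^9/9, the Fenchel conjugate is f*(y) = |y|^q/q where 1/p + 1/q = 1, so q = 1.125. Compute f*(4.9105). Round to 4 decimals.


The conjugate exponent q satisfies 1/p + 1/q = 1.
p = 9, so q = 9/(9 - 1) = 1.125
|y|^q = 4.9105^1.125 = 5.9912
f*(4.9105) = 5.9912 / 1.125 = 5.3255


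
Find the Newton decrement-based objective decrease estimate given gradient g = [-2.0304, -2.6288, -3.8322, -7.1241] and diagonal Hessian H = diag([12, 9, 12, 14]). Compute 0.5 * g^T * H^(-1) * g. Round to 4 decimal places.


Step 1: H is diagonal, so H^(-1) * g = [-0.1692, -0.2921, -0.3194, -0.5089].
Step 2: g^T H^(-1) g = sum_i g_i^2 / H_ii
  = (-2.0304)^2/12 + (-2.6288)^2/9 + (-3.8322)^2/12 + (-7.1241)^2/14
  = 0.3435 + 0.7678 + 1.2238 + 3.6252 = 5.9604
Step 3: Objective decrease = 0.5 * g^T H^(-1) g = 2.9802


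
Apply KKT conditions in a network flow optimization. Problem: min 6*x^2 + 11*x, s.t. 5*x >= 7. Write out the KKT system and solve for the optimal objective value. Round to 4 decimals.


Step 1: Try lambda = 0 (constraint inactive).
x_unc = -11/(2*6) = -0.9167
Check: 5*-0.9167 = -4.5835 < 7 -- violated!
Step 2: Constraint must be active: 5*x = 7
x* = 7/5 = 1.4
lambda = (2*6*1.4 + 11)/5 = 5.56
Step 3: Compute optimal value.
f(x*) = 6*1.4^2 + 11*1.4 = 27.16


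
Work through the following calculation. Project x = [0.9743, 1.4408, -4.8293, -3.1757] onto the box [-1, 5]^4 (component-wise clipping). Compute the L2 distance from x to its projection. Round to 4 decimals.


Project each component onto [-1, 5].
clip(0.9743) = 0.9743, clip(1.4408) = 1.4408, clip(-4.8293) = -1.0, clip(-3.1757) = -1.0
Projection = [0.9743, 1.4408, -1.0, -1.0]
Squared diffs: [0.0, 0.0, 14.6635, 4.7337]
Distance = sqrt(19.3972) = 4.4042


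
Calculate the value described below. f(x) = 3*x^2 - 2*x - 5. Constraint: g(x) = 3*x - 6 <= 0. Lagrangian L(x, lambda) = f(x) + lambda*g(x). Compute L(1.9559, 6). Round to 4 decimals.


Step 1: Evaluate f(x).
f(1.9559) = 3*1.9559^2 - 2*1.9559 - 5 = 2.5648
Step 2: Evaluate g(x).
g(1.9559) = 3*1.9559 - 6 = -0.1323
Step 3: Compute Lagrangian.
L = 2.5648 + 6*-0.1323 = 1.771


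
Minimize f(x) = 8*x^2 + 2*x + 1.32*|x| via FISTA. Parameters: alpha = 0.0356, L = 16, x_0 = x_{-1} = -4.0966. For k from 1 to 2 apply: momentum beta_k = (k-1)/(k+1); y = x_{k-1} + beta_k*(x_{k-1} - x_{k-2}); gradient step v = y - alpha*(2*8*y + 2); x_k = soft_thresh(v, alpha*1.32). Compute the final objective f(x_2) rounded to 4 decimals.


FISTA on f(x) = 8*x^2 + 2*x + 1.32*|x|
L = 16, alpha = 0.0356
Iteration 1: beta = 0.0, y = -4.0966 + 0.0*(-4.0966 + 4.0966) = -4.0966
  grad(y) = -63.5456, v = y - alpha*grad = -1.8344
  prox(v) = soft_thresh(-1.8344, 0.047) = -1.7874
Iteration 2: beta = 0.3333, y = -1.7874 + 0.3333*(-1.7874 + 4.0966) = -1.0176
  grad(y) = -14.2823, v = y - alpha*grad = -0.5092
  prox(v) = soft_thresh(-0.5092, 0.047) = -0.4622
f(x_2) = 8*(-0.4622)^2 + 2*(-0.4622) + 1.32*|-0.4622| = 1.3948


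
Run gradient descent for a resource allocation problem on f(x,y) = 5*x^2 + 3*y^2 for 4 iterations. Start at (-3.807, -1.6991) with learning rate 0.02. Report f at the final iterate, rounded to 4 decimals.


Gradient descent on f(x,y) = 5*x^2 + 3*y^2.
Starting point: (-3.807, -1.6991), alpha = 0.02
Step 1: grad_x = 2*5*-3.807 = -38.07, grad_y = 2*3*-1.6991 = -10.1946
  x_1 = -3.807 - 0.02*-38.07 = -3.0456
  y_1 = -1.6991 - 0.02*-10.1946 = -1.4952
Step 2: grad_x = 2*5*-3.0456 = -30.456, grad_y = 2*3*-1.4952 = -8.9712
  x_2 = -3.0456 - 0.02*-30.456 = -2.4365
  y_2 = -1.4952 - 0.02*-8.9712 = -1.3158
Step 3: grad_x = 2*5*-2.4365 = -24.3648, grad_y = 2*3*-1.3158 = -7.8947
  x_3 = -2.4365 - 0.02*-24.3648 = -1.9492
  y_3 = -1.3158 - 0.02*-7.8947 = -1.1579
Step 4: grad_x = 2*5*-1.9492 = -19.4918, grad_y = 2*3*-1.1579 = -6.9473
  x_4 = -1.9492 - 0.02*-19.4918 = -1.5593
  y_4 = -1.1579 - 0.02*-6.9473 = -1.0189
f(-1.5593, -1.0189) = 5*(-1.5593)^2 + 3*(-1.0189)^2 = 15.2725


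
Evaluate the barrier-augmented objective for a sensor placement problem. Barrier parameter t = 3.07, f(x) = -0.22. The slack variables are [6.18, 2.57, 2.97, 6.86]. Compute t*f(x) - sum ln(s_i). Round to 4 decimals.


Step 1: Compute log-barrier.
ln values: [1.8213, 0.9439, 1.0886, 1.9257]
phi = -(1.8213 + 0.9439 + 1.0886 + 1.9257) = -5.7795
Step 2: Compute augmented objective.
t*f(x) = 3.07*-0.22 = -0.6754
Total = -0.6754 - 5.7795 = -6.4549


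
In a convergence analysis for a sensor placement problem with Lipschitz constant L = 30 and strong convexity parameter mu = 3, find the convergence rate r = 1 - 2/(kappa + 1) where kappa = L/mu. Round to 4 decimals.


Step 1: Compute the condition number.
kappa = L/mu = 30/3 = 10.0
Step 2: Compute the convergence rate.
r = 1 - 2/(kappa + 1) = 1 - 2*mu/(L + mu) = (L - mu)/(L + mu) = 27/33 = 0.8182


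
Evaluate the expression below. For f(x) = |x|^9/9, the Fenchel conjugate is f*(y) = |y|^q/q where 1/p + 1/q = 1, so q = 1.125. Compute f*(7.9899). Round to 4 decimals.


The conjugate exponent q satisfies 1/p + 1/q = 1.
p = 9, so q = 9/(9 - 1) = 1.125
|y|^q = 7.9899^1.125 = 10.36
f*(7.9899) = 10.36 / 1.125 = 9.2089


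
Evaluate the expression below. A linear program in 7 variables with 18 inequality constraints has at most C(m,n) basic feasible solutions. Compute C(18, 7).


Each vertex corresponds to some choice of n active constraints out of m, so the number of vertices is at most C(m, n) = m! / (n!(m-n)!).
m = 18, n = 7
Numerator: 18 * 17 * 16 * 15 * 14 * 13 * 12
Denominator: 7! = 5040
C(18, 7) = 31824


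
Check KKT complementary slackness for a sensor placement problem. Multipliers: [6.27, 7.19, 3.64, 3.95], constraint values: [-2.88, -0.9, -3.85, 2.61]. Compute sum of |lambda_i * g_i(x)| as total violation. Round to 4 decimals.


KKT complementary slackness check:
lambda_1 * g_1 = 6.27 * -2.88 = -18.0576
lambda_2 * g_2 = 7.19 * -0.9 = -6.471
lambda_3 * g_3 = 3.64 * -3.85 = -14.014
lambda_4 * g_4 = 3.95 * 2.61 = 10.3095
Total violation = 18.0576 + 6.471 + 14.014 + 10.3095 = 48.8521


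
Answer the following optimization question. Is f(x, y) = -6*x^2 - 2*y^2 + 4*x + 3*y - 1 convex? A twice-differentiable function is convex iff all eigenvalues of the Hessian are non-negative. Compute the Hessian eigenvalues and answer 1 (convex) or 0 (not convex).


The Hessian of f(x,y) = -6*x^2 - 2*y^2 + 4*x + 3*y - 1 is:
H = [[-12, 0], [0, -4]]
Trace = -12 - 4 = -16
Determinant = -12*-4 - (0)^2 = 48
Discriminant = (-16)^2 - 4*48 = 64.0
Eigenvalues: lambda_1 = -12.0, lambda_2 = -4.0
The function is not convex.

0


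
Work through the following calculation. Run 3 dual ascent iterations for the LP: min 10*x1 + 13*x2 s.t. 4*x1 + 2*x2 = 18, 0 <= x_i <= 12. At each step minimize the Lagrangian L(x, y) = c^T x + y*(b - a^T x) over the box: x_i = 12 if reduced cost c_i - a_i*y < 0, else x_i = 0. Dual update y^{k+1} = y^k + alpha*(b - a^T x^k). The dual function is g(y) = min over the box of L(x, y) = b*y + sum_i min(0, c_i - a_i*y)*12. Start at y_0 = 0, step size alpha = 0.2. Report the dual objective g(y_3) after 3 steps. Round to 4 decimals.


Dual ascent for LP: min 10*x1 + 13*x2, 4*x1 + 2*x2 = 18, 0 <= x_i <= 12
Step 1: y^k = 0.0, reduced costs: (10.0, 13.0)
  x^k = (0.0, 0.0), subgradient = b - a^T x = 18.0
  y^{k+1} = 0.0 + 0.2*18.0 = 3.6
Step 2: y^k = 3.6, reduced costs: (-4.4, 5.8)
  x^k = (12.0, 0.0), subgradient = b - a^T x = -30.0
  y^{k+1} = 3.6 + 0.2*-30.0 = -2.4
Step 3: y^k = -2.4, reduced costs: (19.6, 17.8)
  x^k = (0.0, 0.0), subgradient = b - a^T x = 18.0
  y^{k+1} = -2.4 + 0.2*18.0 = 1.2
Dual objective at y_3 = 1.2: reduced costs (5.2, 10.6), box minimizer x = (0.0, 0.0)
g(y_3) = b*y + (c1 - a1*y)*x1 + (c2 - a2*y)*x2 = 18*1.2 + 5.2*0.0 + 10.6*0.0 = 21.6 + 0.0 + 0.0 = 21.6


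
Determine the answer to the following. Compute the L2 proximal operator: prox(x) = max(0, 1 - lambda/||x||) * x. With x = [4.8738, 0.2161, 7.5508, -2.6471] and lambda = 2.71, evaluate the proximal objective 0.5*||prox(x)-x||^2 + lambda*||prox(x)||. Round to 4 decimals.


Step 1: Compute ||x||.
||x|| = 9.3714
Step 2: Compute scaling factor.
scale = max(0, 1 - 2.71/9.3714) = 0.7108
Step 3: prox(x) = [3.4644, 0.1536, 5.3673, -1.8816]
||prox(x)|| = 6.6614
Step 4: Proximal objective.
0.5*||prox-x||^2 = 3.6721
lambda*||prox|| = 18.0524
Total = 21.7243


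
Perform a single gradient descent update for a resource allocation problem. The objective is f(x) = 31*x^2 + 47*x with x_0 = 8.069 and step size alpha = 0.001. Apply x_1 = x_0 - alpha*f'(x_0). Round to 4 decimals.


We compute the gradient at x_0 and apply the update.
f'(x) = 62*x + 47
f'(8.069) = 62*8.069 + 47 = 547.278
x_1 = 8.069 - 0.001*547.278 = 7.5217


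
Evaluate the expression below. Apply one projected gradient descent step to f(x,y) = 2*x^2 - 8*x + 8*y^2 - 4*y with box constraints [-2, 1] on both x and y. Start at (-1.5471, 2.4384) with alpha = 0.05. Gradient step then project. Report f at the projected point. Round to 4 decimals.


Step 1: Compute gradient at (-1.5471, 2.4384).
grad_x = 2*2*-1.5471 - 8 = -14.1884
grad_y = 2*8*2.4384 - 4 = 35.0144
Step 2: Gradient step.
x_raw = -1.5471 - 0.05*-14.1884 = -0.8377
y_raw = 2.4384 - 0.05*35.0144 = 0.6877
Step 3: Project onto [-2, 1].
x_proj = clip(-0.8377) = -0.8377
y_proj = clip(0.6877) = 0.6877
Step 4: Evaluate f.
f(-0.8377, 0.6877) = 9.1374
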